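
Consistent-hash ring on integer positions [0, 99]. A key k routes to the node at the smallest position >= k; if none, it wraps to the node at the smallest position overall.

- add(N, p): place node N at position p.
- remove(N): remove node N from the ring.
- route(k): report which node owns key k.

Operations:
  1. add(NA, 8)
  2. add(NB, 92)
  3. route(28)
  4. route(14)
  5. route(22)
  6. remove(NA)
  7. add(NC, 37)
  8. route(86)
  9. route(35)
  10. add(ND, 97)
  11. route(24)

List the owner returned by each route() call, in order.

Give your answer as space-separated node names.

Answer: NB NB NB NB NC NC

Derivation:
Op 1: add NA@8 -> ring=[8:NA]
Op 2: add NB@92 -> ring=[8:NA,92:NB]
Op 3: route key 28: smallest pos >= 28 is 92 -> NB
Op 4: route key 14: smallest pos >= 14 is 92 -> NB
Op 5: route key 22: smallest pos >= 22 is 92 -> NB
Op 6: remove NA -> ring=[92:NB]
Op 7: add NC@37 -> ring=[37:NC,92:NB]
Op 8: route key 86: smallest pos >= 86 is 92 -> NB
Op 9: route key 35: smallest pos >= 35 is 37 -> NC
Op 10: add ND@97 -> ring=[37:NC,92:NB,97:ND]
Op 11: route key 24: smallest pos >= 24 is 37 -> NC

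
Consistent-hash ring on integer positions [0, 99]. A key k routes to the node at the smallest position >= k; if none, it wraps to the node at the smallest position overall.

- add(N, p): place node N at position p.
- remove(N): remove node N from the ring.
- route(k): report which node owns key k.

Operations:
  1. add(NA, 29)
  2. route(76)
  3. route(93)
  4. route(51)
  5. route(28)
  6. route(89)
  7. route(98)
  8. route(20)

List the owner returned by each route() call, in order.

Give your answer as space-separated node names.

Op 1: add NA@29 -> ring=[29:NA]
Op 2: route key 76: none >= 76, wrap to smallest pos 29 -> NA
Op 3: route key 93: none >= 93, wrap to smallest pos 29 -> NA
Op 4: route key 51: none >= 51, wrap to smallest pos 29 -> NA
Op 5: route key 28: smallest pos >= 28 is 29 -> NA
Op 6: route key 89: none >= 89, wrap to smallest pos 29 -> NA
Op 7: route key 98: none >= 98, wrap to smallest pos 29 -> NA
Op 8: route key 20: smallest pos >= 20 is 29 -> NA

Answer: NA NA NA NA NA NA NA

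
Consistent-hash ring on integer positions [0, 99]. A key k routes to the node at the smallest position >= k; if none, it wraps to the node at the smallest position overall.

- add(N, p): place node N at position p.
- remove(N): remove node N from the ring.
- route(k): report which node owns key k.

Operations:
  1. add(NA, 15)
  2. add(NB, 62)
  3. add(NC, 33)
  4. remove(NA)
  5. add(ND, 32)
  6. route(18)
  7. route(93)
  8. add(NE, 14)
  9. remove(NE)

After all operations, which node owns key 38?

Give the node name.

Op 1: add NA@15 -> ring=[15:NA]
Op 2: add NB@62 -> ring=[15:NA,62:NB]
Op 3: add NC@33 -> ring=[15:NA,33:NC,62:NB]
Op 4: remove NA -> ring=[33:NC,62:NB]
Op 5: add ND@32 -> ring=[32:ND,33:NC,62:NB]
Op 6: route key 18: smallest pos >= 18 is 32 -> ND
Op 7: route key 93: none >= 93, wrap to smallest pos 32 -> ND
Op 8: add NE@14 -> ring=[14:NE,32:ND,33:NC,62:NB]
Op 9: remove NE -> ring=[32:ND,33:NC,62:NB]
Final route key 38: smallest pos >= 38 is 62 -> NB

Answer: NB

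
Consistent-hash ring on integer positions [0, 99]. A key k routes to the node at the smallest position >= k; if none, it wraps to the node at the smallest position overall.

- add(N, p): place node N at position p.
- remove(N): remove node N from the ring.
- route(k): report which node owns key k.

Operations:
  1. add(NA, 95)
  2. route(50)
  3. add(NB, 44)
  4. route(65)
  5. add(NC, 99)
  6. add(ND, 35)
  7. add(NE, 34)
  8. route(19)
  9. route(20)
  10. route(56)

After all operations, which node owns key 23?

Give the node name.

Op 1: add NA@95 -> ring=[95:NA]
Op 2: route key 50: smallest pos >= 50 is 95 -> NA
Op 3: add NB@44 -> ring=[44:NB,95:NA]
Op 4: route key 65: smallest pos >= 65 is 95 -> NA
Op 5: add NC@99 -> ring=[44:NB,95:NA,99:NC]
Op 6: add ND@35 -> ring=[35:ND,44:NB,95:NA,99:NC]
Op 7: add NE@34 -> ring=[34:NE,35:ND,44:NB,95:NA,99:NC]
Op 8: route key 19: smallest pos >= 19 is 34 -> NE
Op 9: route key 20: smallest pos >= 20 is 34 -> NE
Op 10: route key 56: smallest pos >= 56 is 95 -> NA
Final route key 23: smallest pos >= 23 is 34 -> NE

Answer: NE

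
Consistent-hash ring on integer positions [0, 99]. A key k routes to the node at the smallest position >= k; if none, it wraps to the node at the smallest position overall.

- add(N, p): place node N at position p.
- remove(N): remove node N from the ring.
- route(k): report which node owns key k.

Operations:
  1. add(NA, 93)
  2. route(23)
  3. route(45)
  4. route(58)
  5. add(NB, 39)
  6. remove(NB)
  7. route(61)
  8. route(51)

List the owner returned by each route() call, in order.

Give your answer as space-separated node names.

Op 1: add NA@93 -> ring=[93:NA]
Op 2: route key 23: smallest pos >= 23 is 93 -> NA
Op 3: route key 45: smallest pos >= 45 is 93 -> NA
Op 4: route key 58: smallest pos >= 58 is 93 -> NA
Op 5: add NB@39 -> ring=[39:NB,93:NA]
Op 6: remove NB -> ring=[93:NA]
Op 7: route key 61: smallest pos >= 61 is 93 -> NA
Op 8: route key 51: smallest pos >= 51 is 93 -> NA

Answer: NA NA NA NA NA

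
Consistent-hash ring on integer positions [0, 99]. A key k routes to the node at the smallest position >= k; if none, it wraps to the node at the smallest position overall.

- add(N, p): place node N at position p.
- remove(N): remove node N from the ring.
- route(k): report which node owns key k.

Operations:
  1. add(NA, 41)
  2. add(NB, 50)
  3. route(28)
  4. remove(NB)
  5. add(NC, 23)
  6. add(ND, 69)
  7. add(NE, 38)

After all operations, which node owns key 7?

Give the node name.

Op 1: add NA@41 -> ring=[41:NA]
Op 2: add NB@50 -> ring=[41:NA,50:NB]
Op 3: route key 28: smallest pos >= 28 is 41 -> NA
Op 4: remove NB -> ring=[41:NA]
Op 5: add NC@23 -> ring=[23:NC,41:NA]
Op 6: add ND@69 -> ring=[23:NC,41:NA,69:ND]
Op 7: add NE@38 -> ring=[23:NC,38:NE,41:NA,69:ND]
Final route key 7: smallest pos >= 7 is 23 -> NC

Answer: NC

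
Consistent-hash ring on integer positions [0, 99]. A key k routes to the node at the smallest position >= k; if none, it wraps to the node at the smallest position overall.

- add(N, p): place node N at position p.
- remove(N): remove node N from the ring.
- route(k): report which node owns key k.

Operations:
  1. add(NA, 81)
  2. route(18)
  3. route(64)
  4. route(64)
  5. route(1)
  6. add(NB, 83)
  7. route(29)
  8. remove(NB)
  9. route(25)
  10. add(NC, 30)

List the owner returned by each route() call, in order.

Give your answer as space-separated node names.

Answer: NA NA NA NA NA NA

Derivation:
Op 1: add NA@81 -> ring=[81:NA]
Op 2: route key 18: smallest pos >= 18 is 81 -> NA
Op 3: route key 64: smallest pos >= 64 is 81 -> NA
Op 4: route key 64: smallest pos >= 64 is 81 -> NA
Op 5: route key 1: smallest pos >= 1 is 81 -> NA
Op 6: add NB@83 -> ring=[81:NA,83:NB]
Op 7: route key 29: smallest pos >= 29 is 81 -> NA
Op 8: remove NB -> ring=[81:NA]
Op 9: route key 25: smallest pos >= 25 is 81 -> NA
Op 10: add NC@30 -> ring=[30:NC,81:NA]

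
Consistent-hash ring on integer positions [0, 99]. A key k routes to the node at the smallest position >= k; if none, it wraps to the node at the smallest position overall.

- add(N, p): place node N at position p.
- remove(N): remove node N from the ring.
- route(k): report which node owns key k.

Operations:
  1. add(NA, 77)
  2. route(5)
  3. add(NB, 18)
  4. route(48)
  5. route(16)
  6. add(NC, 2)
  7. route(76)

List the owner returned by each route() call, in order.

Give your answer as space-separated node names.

Answer: NA NA NB NA

Derivation:
Op 1: add NA@77 -> ring=[77:NA]
Op 2: route key 5: smallest pos >= 5 is 77 -> NA
Op 3: add NB@18 -> ring=[18:NB,77:NA]
Op 4: route key 48: smallest pos >= 48 is 77 -> NA
Op 5: route key 16: smallest pos >= 16 is 18 -> NB
Op 6: add NC@2 -> ring=[2:NC,18:NB,77:NA]
Op 7: route key 76: smallest pos >= 76 is 77 -> NA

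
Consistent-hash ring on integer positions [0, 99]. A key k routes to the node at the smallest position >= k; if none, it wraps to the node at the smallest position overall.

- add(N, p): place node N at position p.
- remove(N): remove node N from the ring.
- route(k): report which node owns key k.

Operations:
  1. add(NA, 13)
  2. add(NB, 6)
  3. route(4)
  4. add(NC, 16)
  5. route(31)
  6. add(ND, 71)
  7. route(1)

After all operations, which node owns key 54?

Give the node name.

Op 1: add NA@13 -> ring=[13:NA]
Op 2: add NB@6 -> ring=[6:NB,13:NA]
Op 3: route key 4: smallest pos >= 4 is 6 -> NB
Op 4: add NC@16 -> ring=[6:NB,13:NA,16:NC]
Op 5: route key 31: none >= 31, wrap to smallest pos 6 -> NB
Op 6: add ND@71 -> ring=[6:NB,13:NA,16:NC,71:ND]
Op 7: route key 1: smallest pos >= 1 is 6 -> NB
Final route key 54: smallest pos >= 54 is 71 -> ND

Answer: ND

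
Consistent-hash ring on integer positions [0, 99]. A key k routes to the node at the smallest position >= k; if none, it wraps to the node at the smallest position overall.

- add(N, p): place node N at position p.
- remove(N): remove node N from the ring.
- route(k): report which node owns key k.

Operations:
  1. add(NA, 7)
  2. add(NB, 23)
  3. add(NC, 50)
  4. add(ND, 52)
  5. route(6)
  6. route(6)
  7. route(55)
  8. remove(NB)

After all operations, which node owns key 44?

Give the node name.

Op 1: add NA@7 -> ring=[7:NA]
Op 2: add NB@23 -> ring=[7:NA,23:NB]
Op 3: add NC@50 -> ring=[7:NA,23:NB,50:NC]
Op 4: add ND@52 -> ring=[7:NA,23:NB,50:NC,52:ND]
Op 5: route key 6: smallest pos >= 6 is 7 -> NA
Op 6: route key 6: smallest pos >= 6 is 7 -> NA
Op 7: route key 55: none >= 55, wrap to smallest pos 7 -> NA
Op 8: remove NB -> ring=[7:NA,50:NC,52:ND]
Final route key 44: smallest pos >= 44 is 50 -> NC

Answer: NC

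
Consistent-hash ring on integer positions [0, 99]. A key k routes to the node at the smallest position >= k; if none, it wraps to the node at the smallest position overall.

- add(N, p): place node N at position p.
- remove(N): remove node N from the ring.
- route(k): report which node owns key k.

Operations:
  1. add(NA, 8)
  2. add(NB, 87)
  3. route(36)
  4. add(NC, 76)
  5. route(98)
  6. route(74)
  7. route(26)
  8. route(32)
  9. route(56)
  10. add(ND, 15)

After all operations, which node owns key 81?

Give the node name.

Answer: NB

Derivation:
Op 1: add NA@8 -> ring=[8:NA]
Op 2: add NB@87 -> ring=[8:NA,87:NB]
Op 3: route key 36: smallest pos >= 36 is 87 -> NB
Op 4: add NC@76 -> ring=[8:NA,76:NC,87:NB]
Op 5: route key 98: none >= 98, wrap to smallest pos 8 -> NA
Op 6: route key 74: smallest pos >= 74 is 76 -> NC
Op 7: route key 26: smallest pos >= 26 is 76 -> NC
Op 8: route key 32: smallest pos >= 32 is 76 -> NC
Op 9: route key 56: smallest pos >= 56 is 76 -> NC
Op 10: add ND@15 -> ring=[8:NA,15:ND,76:NC,87:NB]
Final route key 81: smallest pos >= 81 is 87 -> NB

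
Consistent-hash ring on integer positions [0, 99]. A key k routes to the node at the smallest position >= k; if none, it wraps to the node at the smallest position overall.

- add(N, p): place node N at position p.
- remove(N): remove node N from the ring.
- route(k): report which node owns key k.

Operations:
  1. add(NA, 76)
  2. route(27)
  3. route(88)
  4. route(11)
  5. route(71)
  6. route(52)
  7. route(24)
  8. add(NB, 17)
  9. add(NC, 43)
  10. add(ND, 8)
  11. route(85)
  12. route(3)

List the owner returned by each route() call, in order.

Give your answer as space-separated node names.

Answer: NA NA NA NA NA NA ND ND

Derivation:
Op 1: add NA@76 -> ring=[76:NA]
Op 2: route key 27: smallest pos >= 27 is 76 -> NA
Op 3: route key 88: none >= 88, wrap to smallest pos 76 -> NA
Op 4: route key 11: smallest pos >= 11 is 76 -> NA
Op 5: route key 71: smallest pos >= 71 is 76 -> NA
Op 6: route key 52: smallest pos >= 52 is 76 -> NA
Op 7: route key 24: smallest pos >= 24 is 76 -> NA
Op 8: add NB@17 -> ring=[17:NB,76:NA]
Op 9: add NC@43 -> ring=[17:NB,43:NC,76:NA]
Op 10: add ND@8 -> ring=[8:ND,17:NB,43:NC,76:NA]
Op 11: route key 85: none >= 85, wrap to smallest pos 8 -> ND
Op 12: route key 3: smallest pos >= 3 is 8 -> ND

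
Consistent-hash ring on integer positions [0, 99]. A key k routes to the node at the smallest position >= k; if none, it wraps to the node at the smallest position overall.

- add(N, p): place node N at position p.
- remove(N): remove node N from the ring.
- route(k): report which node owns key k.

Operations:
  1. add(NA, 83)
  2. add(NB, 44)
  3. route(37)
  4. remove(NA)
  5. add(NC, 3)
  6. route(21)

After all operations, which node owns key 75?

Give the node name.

Op 1: add NA@83 -> ring=[83:NA]
Op 2: add NB@44 -> ring=[44:NB,83:NA]
Op 3: route key 37: smallest pos >= 37 is 44 -> NB
Op 4: remove NA -> ring=[44:NB]
Op 5: add NC@3 -> ring=[3:NC,44:NB]
Op 6: route key 21: smallest pos >= 21 is 44 -> NB
Final route key 75: none >= 75, wrap to smallest pos 3 -> NC

Answer: NC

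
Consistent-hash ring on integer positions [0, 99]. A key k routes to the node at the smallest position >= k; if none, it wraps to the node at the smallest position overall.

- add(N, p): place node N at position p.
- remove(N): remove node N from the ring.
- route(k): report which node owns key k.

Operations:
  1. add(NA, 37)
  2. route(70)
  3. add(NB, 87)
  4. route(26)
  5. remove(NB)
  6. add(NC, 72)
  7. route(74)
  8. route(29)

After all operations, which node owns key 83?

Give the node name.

Answer: NA

Derivation:
Op 1: add NA@37 -> ring=[37:NA]
Op 2: route key 70: none >= 70, wrap to smallest pos 37 -> NA
Op 3: add NB@87 -> ring=[37:NA,87:NB]
Op 4: route key 26: smallest pos >= 26 is 37 -> NA
Op 5: remove NB -> ring=[37:NA]
Op 6: add NC@72 -> ring=[37:NA,72:NC]
Op 7: route key 74: none >= 74, wrap to smallest pos 37 -> NA
Op 8: route key 29: smallest pos >= 29 is 37 -> NA
Final route key 83: none >= 83, wrap to smallest pos 37 -> NA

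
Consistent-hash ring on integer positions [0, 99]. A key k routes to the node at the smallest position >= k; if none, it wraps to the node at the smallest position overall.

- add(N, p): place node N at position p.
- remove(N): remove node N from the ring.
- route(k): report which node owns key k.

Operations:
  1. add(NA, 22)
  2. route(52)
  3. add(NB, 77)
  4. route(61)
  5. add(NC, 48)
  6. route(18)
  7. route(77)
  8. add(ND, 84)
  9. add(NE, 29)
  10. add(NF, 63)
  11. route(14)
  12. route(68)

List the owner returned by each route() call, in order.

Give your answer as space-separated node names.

Op 1: add NA@22 -> ring=[22:NA]
Op 2: route key 52: none >= 52, wrap to smallest pos 22 -> NA
Op 3: add NB@77 -> ring=[22:NA,77:NB]
Op 4: route key 61: smallest pos >= 61 is 77 -> NB
Op 5: add NC@48 -> ring=[22:NA,48:NC,77:NB]
Op 6: route key 18: smallest pos >= 18 is 22 -> NA
Op 7: route key 77: smallest pos >= 77 is 77 -> NB
Op 8: add ND@84 -> ring=[22:NA,48:NC,77:NB,84:ND]
Op 9: add NE@29 -> ring=[22:NA,29:NE,48:NC,77:NB,84:ND]
Op 10: add NF@63 -> ring=[22:NA,29:NE,48:NC,63:NF,77:NB,84:ND]
Op 11: route key 14: smallest pos >= 14 is 22 -> NA
Op 12: route key 68: smallest pos >= 68 is 77 -> NB

Answer: NA NB NA NB NA NB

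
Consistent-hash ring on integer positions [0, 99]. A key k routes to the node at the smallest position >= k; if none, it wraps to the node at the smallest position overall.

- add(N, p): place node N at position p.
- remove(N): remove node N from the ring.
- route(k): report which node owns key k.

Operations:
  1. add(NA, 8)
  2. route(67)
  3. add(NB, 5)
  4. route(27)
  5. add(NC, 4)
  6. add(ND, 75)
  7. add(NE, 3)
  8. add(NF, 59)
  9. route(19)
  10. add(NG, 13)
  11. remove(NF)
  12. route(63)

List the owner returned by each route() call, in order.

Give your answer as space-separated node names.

Answer: NA NB NF ND

Derivation:
Op 1: add NA@8 -> ring=[8:NA]
Op 2: route key 67: none >= 67, wrap to smallest pos 8 -> NA
Op 3: add NB@5 -> ring=[5:NB,8:NA]
Op 4: route key 27: none >= 27, wrap to smallest pos 5 -> NB
Op 5: add NC@4 -> ring=[4:NC,5:NB,8:NA]
Op 6: add ND@75 -> ring=[4:NC,5:NB,8:NA,75:ND]
Op 7: add NE@3 -> ring=[3:NE,4:NC,5:NB,8:NA,75:ND]
Op 8: add NF@59 -> ring=[3:NE,4:NC,5:NB,8:NA,59:NF,75:ND]
Op 9: route key 19: smallest pos >= 19 is 59 -> NF
Op 10: add NG@13 -> ring=[3:NE,4:NC,5:NB,8:NA,13:NG,59:NF,75:ND]
Op 11: remove NF -> ring=[3:NE,4:NC,5:NB,8:NA,13:NG,75:ND]
Op 12: route key 63: smallest pos >= 63 is 75 -> ND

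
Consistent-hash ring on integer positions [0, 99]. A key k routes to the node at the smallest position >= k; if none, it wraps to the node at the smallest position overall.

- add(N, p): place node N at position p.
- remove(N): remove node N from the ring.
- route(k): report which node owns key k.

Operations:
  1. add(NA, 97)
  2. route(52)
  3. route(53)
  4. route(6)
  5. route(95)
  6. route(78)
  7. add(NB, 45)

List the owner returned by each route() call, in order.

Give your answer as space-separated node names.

Answer: NA NA NA NA NA

Derivation:
Op 1: add NA@97 -> ring=[97:NA]
Op 2: route key 52: smallest pos >= 52 is 97 -> NA
Op 3: route key 53: smallest pos >= 53 is 97 -> NA
Op 4: route key 6: smallest pos >= 6 is 97 -> NA
Op 5: route key 95: smallest pos >= 95 is 97 -> NA
Op 6: route key 78: smallest pos >= 78 is 97 -> NA
Op 7: add NB@45 -> ring=[45:NB,97:NA]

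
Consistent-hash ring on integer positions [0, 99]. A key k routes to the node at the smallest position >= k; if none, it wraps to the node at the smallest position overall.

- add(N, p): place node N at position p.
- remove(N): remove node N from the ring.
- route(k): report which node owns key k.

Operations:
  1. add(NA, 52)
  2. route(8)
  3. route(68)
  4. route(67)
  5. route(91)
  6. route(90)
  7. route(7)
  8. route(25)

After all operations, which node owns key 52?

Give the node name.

Op 1: add NA@52 -> ring=[52:NA]
Op 2: route key 8: smallest pos >= 8 is 52 -> NA
Op 3: route key 68: none >= 68, wrap to smallest pos 52 -> NA
Op 4: route key 67: none >= 67, wrap to smallest pos 52 -> NA
Op 5: route key 91: none >= 91, wrap to smallest pos 52 -> NA
Op 6: route key 90: none >= 90, wrap to smallest pos 52 -> NA
Op 7: route key 7: smallest pos >= 7 is 52 -> NA
Op 8: route key 25: smallest pos >= 25 is 52 -> NA
Final route key 52: smallest pos >= 52 is 52 -> NA

Answer: NA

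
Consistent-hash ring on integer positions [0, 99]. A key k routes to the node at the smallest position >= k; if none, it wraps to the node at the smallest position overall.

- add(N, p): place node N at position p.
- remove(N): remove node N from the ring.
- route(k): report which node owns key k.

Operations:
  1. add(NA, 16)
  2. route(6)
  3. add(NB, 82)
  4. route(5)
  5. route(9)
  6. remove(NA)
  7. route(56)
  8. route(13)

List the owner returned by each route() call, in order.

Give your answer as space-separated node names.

Op 1: add NA@16 -> ring=[16:NA]
Op 2: route key 6: smallest pos >= 6 is 16 -> NA
Op 3: add NB@82 -> ring=[16:NA,82:NB]
Op 4: route key 5: smallest pos >= 5 is 16 -> NA
Op 5: route key 9: smallest pos >= 9 is 16 -> NA
Op 6: remove NA -> ring=[82:NB]
Op 7: route key 56: smallest pos >= 56 is 82 -> NB
Op 8: route key 13: smallest pos >= 13 is 82 -> NB

Answer: NA NA NA NB NB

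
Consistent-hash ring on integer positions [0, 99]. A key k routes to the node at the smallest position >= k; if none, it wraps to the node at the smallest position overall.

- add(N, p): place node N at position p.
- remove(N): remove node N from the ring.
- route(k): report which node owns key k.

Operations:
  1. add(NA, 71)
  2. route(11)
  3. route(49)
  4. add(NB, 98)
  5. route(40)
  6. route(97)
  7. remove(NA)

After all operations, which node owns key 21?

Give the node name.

Op 1: add NA@71 -> ring=[71:NA]
Op 2: route key 11: smallest pos >= 11 is 71 -> NA
Op 3: route key 49: smallest pos >= 49 is 71 -> NA
Op 4: add NB@98 -> ring=[71:NA,98:NB]
Op 5: route key 40: smallest pos >= 40 is 71 -> NA
Op 6: route key 97: smallest pos >= 97 is 98 -> NB
Op 7: remove NA -> ring=[98:NB]
Final route key 21: smallest pos >= 21 is 98 -> NB

Answer: NB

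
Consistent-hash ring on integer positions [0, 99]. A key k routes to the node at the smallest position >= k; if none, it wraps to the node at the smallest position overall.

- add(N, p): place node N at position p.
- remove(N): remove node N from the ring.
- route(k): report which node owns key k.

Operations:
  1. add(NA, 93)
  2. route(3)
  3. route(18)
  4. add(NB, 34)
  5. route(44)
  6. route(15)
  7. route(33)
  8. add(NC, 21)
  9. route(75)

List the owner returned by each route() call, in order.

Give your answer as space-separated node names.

Answer: NA NA NA NB NB NA

Derivation:
Op 1: add NA@93 -> ring=[93:NA]
Op 2: route key 3: smallest pos >= 3 is 93 -> NA
Op 3: route key 18: smallest pos >= 18 is 93 -> NA
Op 4: add NB@34 -> ring=[34:NB,93:NA]
Op 5: route key 44: smallest pos >= 44 is 93 -> NA
Op 6: route key 15: smallest pos >= 15 is 34 -> NB
Op 7: route key 33: smallest pos >= 33 is 34 -> NB
Op 8: add NC@21 -> ring=[21:NC,34:NB,93:NA]
Op 9: route key 75: smallest pos >= 75 is 93 -> NA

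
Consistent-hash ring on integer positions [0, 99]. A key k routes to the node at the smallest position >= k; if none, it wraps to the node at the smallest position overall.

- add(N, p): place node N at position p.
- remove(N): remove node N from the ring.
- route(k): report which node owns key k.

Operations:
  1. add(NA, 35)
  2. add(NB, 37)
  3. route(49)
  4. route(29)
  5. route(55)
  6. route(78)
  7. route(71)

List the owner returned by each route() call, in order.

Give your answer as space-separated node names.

Op 1: add NA@35 -> ring=[35:NA]
Op 2: add NB@37 -> ring=[35:NA,37:NB]
Op 3: route key 49: none >= 49, wrap to smallest pos 35 -> NA
Op 4: route key 29: smallest pos >= 29 is 35 -> NA
Op 5: route key 55: none >= 55, wrap to smallest pos 35 -> NA
Op 6: route key 78: none >= 78, wrap to smallest pos 35 -> NA
Op 7: route key 71: none >= 71, wrap to smallest pos 35 -> NA

Answer: NA NA NA NA NA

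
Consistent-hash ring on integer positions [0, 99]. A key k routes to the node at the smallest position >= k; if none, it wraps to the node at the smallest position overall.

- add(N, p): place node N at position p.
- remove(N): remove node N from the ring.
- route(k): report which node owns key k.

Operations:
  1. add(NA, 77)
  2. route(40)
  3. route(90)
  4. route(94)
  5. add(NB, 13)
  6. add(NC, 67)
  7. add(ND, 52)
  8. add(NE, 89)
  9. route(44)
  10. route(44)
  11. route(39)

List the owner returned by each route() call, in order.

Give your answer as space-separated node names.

Op 1: add NA@77 -> ring=[77:NA]
Op 2: route key 40: smallest pos >= 40 is 77 -> NA
Op 3: route key 90: none >= 90, wrap to smallest pos 77 -> NA
Op 4: route key 94: none >= 94, wrap to smallest pos 77 -> NA
Op 5: add NB@13 -> ring=[13:NB,77:NA]
Op 6: add NC@67 -> ring=[13:NB,67:NC,77:NA]
Op 7: add ND@52 -> ring=[13:NB,52:ND,67:NC,77:NA]
Op 8: add NE@89 -> ring=[13:NB,52:ND,67:NC,77:NA,89:NE]
Op 9: route key 44: smallest pos >= 44 is 52 -> ND
Op 10: route key 44: smallest pos >= 44 is 52 -> ND
Op 11: route key 39: smallest pos >= 39 is 52 -> ND

Answer: NA NA NA ND ND ND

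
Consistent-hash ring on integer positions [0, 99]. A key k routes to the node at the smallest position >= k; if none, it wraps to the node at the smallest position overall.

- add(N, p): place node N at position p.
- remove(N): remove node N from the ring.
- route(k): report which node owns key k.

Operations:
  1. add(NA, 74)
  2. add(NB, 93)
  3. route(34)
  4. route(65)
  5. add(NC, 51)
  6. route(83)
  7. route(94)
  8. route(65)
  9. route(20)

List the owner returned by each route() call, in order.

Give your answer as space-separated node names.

Answer: NA NA NB NC NA NC

Derivation:
Op 1: add NA@74 -> ring=[74:NA]
Op 2: add NB@93 -> ring=[74:NA,93:NB]
Op 3: route key 34: smallest pos >= 34 is 74 -> NA
Op 4: route key 65: smallest pos >= 65 is 74 -> NA
Op 5: add NC@51 -> ring=[51:NC,74:NA,93:NB]
Op 6: route key 83: smallest pos >= 83 is 93 -> NB
Op 7: route key 94: none >= 94, wrap to smallest pos 51 -> NC
Op 8: route key 65: smallest pos >= 65 is 74 -> NA
Op 9: route key 20: smallest pos >= 20 is 51 -> NC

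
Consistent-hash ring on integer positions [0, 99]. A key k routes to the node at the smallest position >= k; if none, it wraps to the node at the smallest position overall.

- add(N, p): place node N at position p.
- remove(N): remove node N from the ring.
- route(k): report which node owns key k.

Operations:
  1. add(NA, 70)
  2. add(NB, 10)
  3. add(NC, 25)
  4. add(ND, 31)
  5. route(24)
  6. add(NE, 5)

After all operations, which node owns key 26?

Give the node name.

Answer: ND

Derivation:
Op 1: add NA@70 -> ring=[70:NA]
Op 2: add NB@10 -> ring=[10:NB,70:NA]
Op 3: add NC@25 -> ring=[10:NB,25:NC,70:NA]
Op 4: add ND@31 -> ring=[10:NB,25:NC,31:ND,70:NA]
Op 5: route key 24: smallest pos >= 24 is 25 -> NC
Op 6: add NE@5 -> ring=[5:NE,10:NB,25:NC,31:ND,70:NA]
Final route key 26: smallest pos >= 26 is 31 -> ND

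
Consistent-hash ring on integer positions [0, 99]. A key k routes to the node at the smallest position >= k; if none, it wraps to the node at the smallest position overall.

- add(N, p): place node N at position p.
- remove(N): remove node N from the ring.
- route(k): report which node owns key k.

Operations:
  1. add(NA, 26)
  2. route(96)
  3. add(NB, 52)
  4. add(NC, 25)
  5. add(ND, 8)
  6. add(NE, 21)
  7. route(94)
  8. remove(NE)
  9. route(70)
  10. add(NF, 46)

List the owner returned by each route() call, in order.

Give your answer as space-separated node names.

Answer: NA ND ND

Derivation:
Op 1: add NA@26 -> ring=[26:NA]
Op 2: route key 96: none >= 96, wrap to smallest pos 26 -> NA
Op 3: add NB@52 -> ring=[26:NA,52:NB]
Op 4: add NC@25 -> ring=[25:NC,26:NA,52:NB]
Op 5: add ND@8 -> ring=[8:ND,25:NC,26:NA,52:NB]
Op 6: add NE@21 -> ring=[8:ND,21:NE,25:NC,26:NA,52:NB]
Op 7: route key 94: none >= 94, wrap to smallest pos 8 -> ND
Op 8: remove NE -> ring=[8:ND,25:NC,26:NA,52:NB]
Op 9: route key 70: none >= 70, wrap to smallest pos 8 -> ND
Op 10: add NF@46 -> ring=[8:ND,25:NC,26:NA,46:NF,52:NB]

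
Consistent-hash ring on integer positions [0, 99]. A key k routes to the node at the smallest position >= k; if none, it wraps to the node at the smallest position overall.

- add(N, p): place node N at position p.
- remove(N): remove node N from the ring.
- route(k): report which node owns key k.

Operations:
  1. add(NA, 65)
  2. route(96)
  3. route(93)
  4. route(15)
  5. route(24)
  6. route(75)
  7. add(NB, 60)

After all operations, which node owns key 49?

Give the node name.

Op 1: add NA@65 -> ring=[65:NA]
Op 2: route key 96: none >= 96, wrap to smallest pos 65 -> NA
Op 3: route key 93: none >= 93, wrap to smallest pos 65 -> NA
Op 4: route key 15: smallest pos >= 15 is 65 -> NA
Op 5: route key 24: smallest pos >= 24 is 65 -> NA
Op 6: route key 75: none >= 75, wrap to smallest pos 65 -> NA
Op 7: add NB@60 -> ring=[60:NB,65:NA]
Final route key 49: smallest pos >= 49 is 60 -> NB

Answer: NB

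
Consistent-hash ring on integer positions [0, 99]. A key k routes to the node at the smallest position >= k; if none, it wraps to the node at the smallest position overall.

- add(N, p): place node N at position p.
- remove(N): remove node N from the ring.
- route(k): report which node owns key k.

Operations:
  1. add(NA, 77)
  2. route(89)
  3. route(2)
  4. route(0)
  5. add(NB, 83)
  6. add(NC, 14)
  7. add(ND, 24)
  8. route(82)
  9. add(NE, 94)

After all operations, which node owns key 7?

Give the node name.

Op 1: add NA@77 -> ring=[77:NA]
Op 2: route key 89: none >= 89, wrap to smallest pos 77 -> NA
Op 3: route key 2: smallest pos >= 2 is 77 -> NA
Op 4: route key 0: smallest pos >= 0 is 77 -> NA
Op 5: add NB@83 -> ring=[77:NA,83:NB]
Op 6: add NC@14 -> ring=[14:NC,77:NA,83:NB]
Op 7: add ND@24 -> ring=[14:NC,24:ND,77:NA,83:NB]
Op 8: route key 82: smallest pos >= 82 is 83 -> NB
Op 9: add NE@94 -> ring=[14:NC,24:ND,77:NA,83:NB,94:NE]
Final route key 7: smallest pos >= 7 is 14 -> NC

Answer: NC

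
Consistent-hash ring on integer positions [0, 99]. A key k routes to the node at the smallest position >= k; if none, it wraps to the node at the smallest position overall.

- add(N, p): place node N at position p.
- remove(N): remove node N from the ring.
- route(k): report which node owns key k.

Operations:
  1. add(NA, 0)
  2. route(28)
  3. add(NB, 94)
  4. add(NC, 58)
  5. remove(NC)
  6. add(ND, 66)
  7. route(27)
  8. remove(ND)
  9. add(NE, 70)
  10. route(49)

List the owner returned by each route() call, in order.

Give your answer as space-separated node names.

Op 1: add NA@0 -> ring=[0:NA]
Op 2: route key 28: none >= 28, wrap to smallest pos 0 -> NA
Op 3: add NB@94 -> ring=[0:NA,94:NB]
Op 4: add NC@58 -> ring=[0:NA,58:NC,94:NB]
Op 5: remove NC -> ring=[0:NA,94:NB]
Op 6: add ND@66 -> ring=[0:NA,66:ND,94:NB]
Op 7: route key 27: smallest pos >= 27 is 66 -> ND
Op 8: remove ND -> ring=[0:NA,94:NB]
Op 9: add NE@70 -> ring=[0:NA,70:NE,94:NB]
Op 10: route key 49: smallest pos >= 49 is 70 -> NE

Answer: NA ND NE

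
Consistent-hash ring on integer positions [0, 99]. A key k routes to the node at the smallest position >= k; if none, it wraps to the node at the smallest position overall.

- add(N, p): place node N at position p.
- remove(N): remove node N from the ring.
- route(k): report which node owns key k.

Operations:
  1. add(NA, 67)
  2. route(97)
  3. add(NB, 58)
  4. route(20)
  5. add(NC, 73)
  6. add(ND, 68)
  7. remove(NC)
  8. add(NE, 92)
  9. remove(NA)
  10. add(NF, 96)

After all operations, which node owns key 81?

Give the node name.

Answer: NE

Derivation:
Op 1: add NA@67 -> ring=[67:NA]
Op 2: route key 97: none >= 97, wrap to smallest pos 67 -> NA
Op 3: add NB@58 -> ring=[58:NB,67:NA]
Op 4: route key 20: smallest pos >= 20 is 58 -> NB
Op 5: add NC@73 -> ring=[58:NB,67:NA,73:NC]
Op 6: add ND@68 -> ring=[58:NB,67:NA,68:ND,73:NC]
Op 7: remove NC -> ring=[58:NB,67:NA,68:ND]
Op 8: add NE@92 -> ring=[58:NB,67:NA,68:ND,92:NE]
Op 9: remove NA -> ring=[58:NB,68:ND,92:NE]
Op 10: add NF@96 -> ring=[58:NB,68:ND,92:NE,96:NF]
Final route key 81: smallest pos >= 81 is 92 -> NE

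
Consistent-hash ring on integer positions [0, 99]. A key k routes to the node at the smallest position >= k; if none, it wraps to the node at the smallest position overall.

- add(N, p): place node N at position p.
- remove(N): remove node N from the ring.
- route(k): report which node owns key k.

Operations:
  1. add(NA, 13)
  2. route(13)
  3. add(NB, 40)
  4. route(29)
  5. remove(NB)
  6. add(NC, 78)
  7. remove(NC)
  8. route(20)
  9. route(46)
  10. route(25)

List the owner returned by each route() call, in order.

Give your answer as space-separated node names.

Op 1: add NA@13 -> ring=[13:NA]
Op 2: route key 13: smallest pos >= 13 is 13 -> NA
Op 3: add NB@40 -> ring=[13:NA,40:NB]
Op 4: route key 29: smallest pos >= 29 is 40 -> NB
Op 5: remove NB -> ring=[13:NA]
Op 6: add NC@78 -> ring=[13:NA,78:NC]
Op 7: remove NC -> ring=[13:NA]
Op 8: route key 20: none >= 20, wrap to smallest pos 13 -> NA
Op 9: route key 46: none >= 46, wrap to smallest pos 13 -> NA
Op 10: route key 25: none >= 25, wrap to smallest pos 13 -> NA

Answer: NA NB NA NA NA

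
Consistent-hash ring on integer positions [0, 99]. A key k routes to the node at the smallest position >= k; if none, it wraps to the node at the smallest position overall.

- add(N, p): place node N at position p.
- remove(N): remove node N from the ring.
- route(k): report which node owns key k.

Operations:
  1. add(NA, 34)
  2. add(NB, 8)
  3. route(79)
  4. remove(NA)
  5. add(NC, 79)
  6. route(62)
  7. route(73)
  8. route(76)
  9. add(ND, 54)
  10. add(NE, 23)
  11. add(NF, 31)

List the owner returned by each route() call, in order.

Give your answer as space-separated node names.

Op 1: add NA@34 -> ring=[34:NA]
Op 2: add NB@8 -> ring=[8:NB,34:NA]
Op 3: route key 79: none >= 79, wrap to smallest pos 8 -> NB
Op 4: remove NA -> ring=[8:NB]
Op 5: add NC@79 -> ring=[8:NB,79:NC]
Op 6: route key 62: smallest pos >= 62 is 79 -> NC
Op 7: route key 73: smallest pos >= 73 is 79 -> NC
Op 8: route key 76: smallest pos >= 76 is 79 -> NC
Op 9: add ND@54 -> ring=[8:NB,54:ND,79:NC]
Op 10: add NE@23 -> ring=[8:NB,23:NE,54:ND,79:NC]
Op 11: add NF@31 -> ring=[8:NB,23:NE,31:NF,54:ND,79:NC]

Answer: NB NC NC NC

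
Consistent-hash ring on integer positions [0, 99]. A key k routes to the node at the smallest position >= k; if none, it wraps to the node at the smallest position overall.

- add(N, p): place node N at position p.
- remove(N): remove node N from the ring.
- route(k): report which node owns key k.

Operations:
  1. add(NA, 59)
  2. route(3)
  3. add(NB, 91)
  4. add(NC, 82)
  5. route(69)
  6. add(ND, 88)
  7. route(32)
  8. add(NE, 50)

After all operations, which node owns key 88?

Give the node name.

Op 1: add NA@59 -> ring=[59:NA]
Op 2: route key 3: smallest pos >= 3 is 59 -> NA
Op 3: add NB@91 -> ring=[59:NA,91:NB]
Op 4: add NC@82 -> ring=[59:NA,82:NC,91:NB]
Op 5: route key 69: smallest pos >= 69 is 82 -> NC
Op 6: add ND@88 -> ring=[59:NA,82:NC,88:ND,91:NB]
Op 7: route key 32: smallest pos >= 32 is 59 -> NA
Op 8: add NE@50 -> ring=[50:NE,59:NA,82:NC,88:ND,91:NB]
Final route key 88: smallest pos >= 88 is 88 -> ND

Answer: ND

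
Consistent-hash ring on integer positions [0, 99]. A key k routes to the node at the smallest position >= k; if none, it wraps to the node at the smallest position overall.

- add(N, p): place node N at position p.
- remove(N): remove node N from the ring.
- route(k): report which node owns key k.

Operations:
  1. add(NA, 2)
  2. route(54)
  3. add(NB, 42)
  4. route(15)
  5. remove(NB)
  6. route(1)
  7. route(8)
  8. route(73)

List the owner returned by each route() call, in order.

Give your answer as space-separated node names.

Op 1: add NA@2 -> ring=[2:NA]
Op 2: route key 54: none >= 54, wrap to smallest pos 2 -> NA
Op 3: add NB@42 -> ring=[2:NA,42:NB]
Op 4: route key 15: smallest pos >= 15 is 42 -> NB
Op 5: remove NB -> ring=[2:NA]
Op 6: route key 1: smallest pos >= 1 is 2 -> NA
Op 7: route key 8: none >= 8, wrap to smallest pos 2 -> NA
Op 8: route key 73: none >= 73, wrap to smallest pos 2 -> NA

Answer: NA NB NA NA NA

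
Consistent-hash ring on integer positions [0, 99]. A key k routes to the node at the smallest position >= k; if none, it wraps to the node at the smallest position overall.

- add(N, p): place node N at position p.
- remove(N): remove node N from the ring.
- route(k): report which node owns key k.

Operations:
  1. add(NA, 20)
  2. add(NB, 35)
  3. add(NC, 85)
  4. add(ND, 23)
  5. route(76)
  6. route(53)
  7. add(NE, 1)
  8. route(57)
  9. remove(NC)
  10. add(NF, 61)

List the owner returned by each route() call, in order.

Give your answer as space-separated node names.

Op 1: add NA@20 -> ring=[20:NA]
Op 2: add NB@35 -> ring=[20:NA,35:NB]
Op 3: add NC@85 -> ring=[20:NA,35:NB,85:NC]
Op 4: add ND@23 -> ring=[20:NA,23:ND,35:NB,85:NC]
Op 5: route key 76: smallest pos >= 76 is 85 -> NC
Op 6: route key 53: smallest pos >= 53 is 85 -> NC
Op 7: add NE@1 -> ring=[1:NE,20:NA,23:ND,35:NB,85:NC]
Op 8: route key 57: smallest pos >= 57 is 85 -> NC
Op 9: remove NC -> ring=[1:NE,20:NA,23:ND,35:NB]
Op 10: add NF@61 -> ring=[1:NE,20:NA,23:ND,35:NB,61:NF]

Answer: NC NC NC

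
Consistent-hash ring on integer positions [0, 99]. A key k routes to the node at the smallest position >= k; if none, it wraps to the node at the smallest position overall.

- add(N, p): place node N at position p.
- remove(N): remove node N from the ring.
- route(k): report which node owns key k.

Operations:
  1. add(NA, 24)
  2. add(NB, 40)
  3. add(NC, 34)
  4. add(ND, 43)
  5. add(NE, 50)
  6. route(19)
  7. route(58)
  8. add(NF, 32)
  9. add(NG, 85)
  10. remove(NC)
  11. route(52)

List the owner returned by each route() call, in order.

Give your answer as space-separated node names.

Answer: NA NA NG

Derivation:
Op 1: add NA@24 -> ring=[24:NA]
Op 2: add NB@40 -> ring=[24:NA,40:NB]
Op 3: add NC@34 -> ring=[24:NA,34:NC,40:NB]
Op 4: add ND@43 -> ring=[24:NA,34:NC,40:NB,43:ND]
Op 5: add NE@50 -> ring=[24:NA,34:NC,40:NB,43:ND,50:NE]
Op 6: route key 19: smallest pos >= 19 is 24 -> NA
Op 7: route key 58: none >= 58, wrap to smallest pos 24 -> NA
Op 8: add NF@32 -> ring=[24:NA,32:NF,34:NC,40:NB,43:ND,50:NE]
Op 9: add NG@85 -> ring=[24:NA,32:NF,34:NC,40:NB,43:ND,50:NE,85:NG]
Op 10: remove NC -> ring=[24:NA,32:NF,40:NB,43:ND,50:NE,85:NG]
Op 11: route key 52: smallest pos >= 52 is 85 -> NG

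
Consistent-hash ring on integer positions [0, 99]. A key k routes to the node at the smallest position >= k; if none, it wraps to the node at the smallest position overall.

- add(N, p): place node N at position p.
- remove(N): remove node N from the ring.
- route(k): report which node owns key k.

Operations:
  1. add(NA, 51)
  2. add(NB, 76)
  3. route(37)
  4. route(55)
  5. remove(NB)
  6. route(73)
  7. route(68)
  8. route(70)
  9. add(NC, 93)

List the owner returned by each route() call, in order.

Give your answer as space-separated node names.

Answer: NA NB NA NA NA

Derivation:
Op 1: add NA@51 -> ring=[51:NA]
Op 2: add NB@76 -> ring=[51:NA,76:NB]
Op 3: route key 37: smallest pos >= 37 is 51 -> NA
Op 4: route key 55: smallest pos >= 55 is 76 -> NB
Op 5: remove NB -> ring=[51:NA]
Op 6: route key 73: none >= 73, wrap to smallest pos 51 -> NA
Op 7: route key 68: none >= 68, wrap to smallest pos 51 -> NA
Op 8: route key 70: none >= 70, wrap to smallest pos 51 -> NA
Op 9: add NC@93 -> ring=[51:NA,93:NC]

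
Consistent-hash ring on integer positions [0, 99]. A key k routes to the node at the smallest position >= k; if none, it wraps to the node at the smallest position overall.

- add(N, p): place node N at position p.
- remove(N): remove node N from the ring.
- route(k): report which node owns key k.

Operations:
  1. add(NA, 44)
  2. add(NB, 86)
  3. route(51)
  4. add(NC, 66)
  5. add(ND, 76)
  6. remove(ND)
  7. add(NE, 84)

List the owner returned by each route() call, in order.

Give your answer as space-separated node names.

Answer: NB

Derivation:
Op 1: add NA@44 -> ring=[44:NA]
Op 2: add NB@86 -> ring=[44:NA,86:NB]
Op 3: route key 51: smallest pos >= 51 is 86 -> NB
Op 4: add NC@66 -> ring=[44:NA,66:NC,86:NB]
Op 5: add ND@76 -> ring=[44:NA,66:NC,76:ND,86:NB]
Op 6: remove ND -> ring=[44:NA,66:NC,86:NB]
Op 7: add NE@84 -> ring=[44:NA,66:NC,84:NE,86:NB]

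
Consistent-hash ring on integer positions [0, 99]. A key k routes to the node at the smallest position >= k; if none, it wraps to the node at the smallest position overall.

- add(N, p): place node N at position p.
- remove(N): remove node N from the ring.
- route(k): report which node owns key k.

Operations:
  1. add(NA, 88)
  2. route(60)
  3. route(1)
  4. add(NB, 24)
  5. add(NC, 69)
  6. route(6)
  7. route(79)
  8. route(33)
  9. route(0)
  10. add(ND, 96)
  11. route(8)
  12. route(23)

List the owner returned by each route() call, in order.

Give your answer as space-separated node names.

Op 1: add NA@88 -> ring=[88:NA]
Op 2: route key 60: smallest pos >= 60 is 88 -> NA
Op 3: route key 1: smallest pos >= 1 is 88 -> NA
Op 4: add NB@24 -> ring=[24:NB,88:NA]
Op 5: add NC@69 -> ring=[24:NB,69:NC,88:NA]
Op 6: route key 6: smallest pos >= 6 is 24 -> NB
Op 7: route key 79: smallest pos >= 79 is 88 -> NA
Op 8: route key 33: smallest pos >= 33 is 69 -> NC
Op 9: route key 0: smallest pos >= 0 is 24 -> NB
Op 10: add ND@96 -> ring=[24:NB,69:NC,88:NA,96:ND]
Op 11: route key 8: smallest pos >= 8 is 24 -> NB
Op 12: route key 23: smallest pos >= 23 is 24 -> NB

Answer: NA NA NB NA NC NB NB NB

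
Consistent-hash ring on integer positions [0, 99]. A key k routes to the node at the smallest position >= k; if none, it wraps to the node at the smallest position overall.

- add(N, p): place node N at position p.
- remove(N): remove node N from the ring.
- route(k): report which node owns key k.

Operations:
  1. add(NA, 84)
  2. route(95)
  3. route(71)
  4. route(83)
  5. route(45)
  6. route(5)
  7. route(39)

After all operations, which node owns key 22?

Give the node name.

Op 1: add NA@84 -> ring=[84:NA]
Op 2: route key 95: none >= 95, wrap to smallest pos 84 -> NA
Op 3: route key 71: smallest pos >= 71 is 84 -> NA
Op 4: route key 83: smallest pos >= 83 is 84 -> NA
Op 5: route key 45: smallest pos >= 45 is 84 -> NA
Op 6: route key 5: smallest pos >= 5 is 84 -> NA
Op 7: route key 39: smallest pos >= 39 is 84 -> NA
Final route key 22: smallest pos >= 22 is 84 -> NA

Answer: NA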